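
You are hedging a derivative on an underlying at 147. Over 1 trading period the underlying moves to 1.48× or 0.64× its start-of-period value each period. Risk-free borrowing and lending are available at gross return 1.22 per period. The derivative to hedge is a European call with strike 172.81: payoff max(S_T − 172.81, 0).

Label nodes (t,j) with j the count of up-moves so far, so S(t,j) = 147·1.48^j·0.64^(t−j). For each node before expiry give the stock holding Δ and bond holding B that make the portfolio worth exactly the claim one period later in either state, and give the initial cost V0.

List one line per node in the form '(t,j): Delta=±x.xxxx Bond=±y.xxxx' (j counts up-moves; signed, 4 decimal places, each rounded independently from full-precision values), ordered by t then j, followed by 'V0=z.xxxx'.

Since d<R<u, set p* = (R−d)/(u−d) = 0.6905; price each node as the discounted p*-expectation of its children.
Terminal values V(1,·): V(1,0)=0.0000, V(1,1)=44.7500
(0,0): S=147.0000. Δ = (V_up−V_dn)/(S_up−S_dn) = (44.7500−0.0000)/(217.5600−94.0800) = 0.3624. V = [p*·44.7500 + (1−p*)·0.0000]/1.22 = 25.3269. B = V − Δ·S = -27.9469.
Self-financing check: at every node Δ·S+B equals the discounted successor values.

(0,0): Delta=0.3624 Bond=-27.9469
V0=25.3269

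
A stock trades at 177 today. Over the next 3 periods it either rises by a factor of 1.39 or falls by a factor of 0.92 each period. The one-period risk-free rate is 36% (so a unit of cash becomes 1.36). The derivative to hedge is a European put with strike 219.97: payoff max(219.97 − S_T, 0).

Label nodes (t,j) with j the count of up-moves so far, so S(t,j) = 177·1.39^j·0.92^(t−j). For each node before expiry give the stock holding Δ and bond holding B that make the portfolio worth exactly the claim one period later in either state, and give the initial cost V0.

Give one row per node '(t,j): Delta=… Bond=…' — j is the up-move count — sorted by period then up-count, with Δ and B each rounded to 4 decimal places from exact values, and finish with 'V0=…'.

(0,0): Delta=-0.0110 Bond=2.0045
(1,0): Delta=-0.1487 Bond=25.1502
(1,1): Delta=-0.0048 Bond=1.1972
(2,0): Delta=-1.0000 Bond=161.7426
(2,1): Delta=-0.1103 Bond=25.5084
(2,2): Delta=0.0000 Bond=0.0000
V0=0.0619

The replicating-portfolio and risk-neutral prices coincide; use p* = (1.36−0.92)/(1.39−0.92) = 0.9362 for the latter.
At expiry t=3: V(3,0)=82.1422, V(3,1)=11.7302, V(3,2)=0.0000, V(3,3)=0.0000
  t=2,j=0: stock 149.8128 → up 208.2398 (V=11.7302), down 137.8278 (V=82.1422). Price 11.9298; hedge Δ=-1.0000, bond B=161.7426.
  t=2,j=1: stock 226.3476 → up 314.6232 (V=0.0000), down 208.2398 (V=11.7302). Price 0.5505; hedge Δ=-0.1103, bond B=25.5084.
  t=2,j=2: stock 341.9817 → up 475.3546 (V=0.0000), down 314.6232 (V=0.0000). Price 0.0000; hedge Δ=0.0000, bond B=0.0000.
  t=1,j=0: stock 162.8400 → up 226.3476 (V=0.5505), down 149.8128 (V=11.9298). Price 0.9389; hedge Δ=-0.1487, bond B=25.1502.
  t=1,j=1: stock 246.0300 → up 341.9817 (V=0.0000), down 226.3476 (V=0.5505). Price 0.0258; hedge Δ=-0.0048, bond B=1.1972.
  t=0,j=0: stock 177.0000 → up 246.0300 (V=0.0258), down 162.8400 (V=0.9389). Price 0.0619; hedge Δ=-0.0110, bond B=2.0045.
Each (Δ,B) replicates both successor values, so the strategy is self-financing and V0 is arbitrage-free.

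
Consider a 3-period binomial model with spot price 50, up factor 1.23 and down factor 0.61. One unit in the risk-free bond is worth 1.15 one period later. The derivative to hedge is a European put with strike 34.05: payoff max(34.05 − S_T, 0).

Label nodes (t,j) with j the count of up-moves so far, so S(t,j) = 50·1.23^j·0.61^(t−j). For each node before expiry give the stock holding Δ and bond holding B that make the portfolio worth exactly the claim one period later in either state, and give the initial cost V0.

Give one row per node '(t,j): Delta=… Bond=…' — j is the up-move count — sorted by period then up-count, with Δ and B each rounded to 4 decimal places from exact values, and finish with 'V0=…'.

Under the risk-neutral measure, an up-move has probability p* = (R−d)/(u−d) = 0.8710 and values discount at R = 1.15.
Terminal values V(3,·): V(3,0)=22.7009, V(3,1)=11.1658, V(3,2)=0.0000, V(3,3)=0.0000
  t=2,j=0: stock 18.6050 → up 22.8842 (V=11.1658), down 11.3491 (V=22.7009). Price 11.0037; hedge Δ=-1.0000, bond B=29.6087.
  t=2,j=1: stock 37.5150 → up 46.1435 (V=0.0000), down 22.8841 (V=11.1658). Price 1.2528; hedge Δ=-0.4801, bond B=19.2623.
  t=2,j=2: stock 75.6450 → up 93.0433 (V=0.0000), down 46.1434 (V=0.0000). Price 0.0000; hedge Δ=0.0000, bond B=0.0000.
  t=1,j=0: stock 30.5000 → up 37.5150 (V=1.2528), down 18.6050 (V=11.0037). Price 2.1835; hedge Δ=-0.5156, bond B=17.9107.
  t=1,j=1: stock 61.5000 → up 75.6450 (V=0.0000), down 37.5150 (V=1.2528). Price 0.1406; hedge Δ=-0.0329, bond B=2.1613.
  t=0,j=0: stock 50.0000 → up 61.5000 (V=0.1406), down 30.5000 (V=2.1835). Price 0.3515; hedge Δ=-0.0659, bond B=3.6465.
The time-0 hedge costs 0.3515, which is the no-arbitrage price.

(0,0): Delta=-0.0659 Bond=3.6465
(1,0): Delta=-0.5156 Bond=17.9107
(1,1): Delta=-0.0329 Bond=2.1613
(2,0): Delta=-1.0000 Bond=29.6087
(2,1): Delta=-0.4801 Bond=19.2623
(2,2): Delta=0.0000 Bond=0.0000
V0=0.3515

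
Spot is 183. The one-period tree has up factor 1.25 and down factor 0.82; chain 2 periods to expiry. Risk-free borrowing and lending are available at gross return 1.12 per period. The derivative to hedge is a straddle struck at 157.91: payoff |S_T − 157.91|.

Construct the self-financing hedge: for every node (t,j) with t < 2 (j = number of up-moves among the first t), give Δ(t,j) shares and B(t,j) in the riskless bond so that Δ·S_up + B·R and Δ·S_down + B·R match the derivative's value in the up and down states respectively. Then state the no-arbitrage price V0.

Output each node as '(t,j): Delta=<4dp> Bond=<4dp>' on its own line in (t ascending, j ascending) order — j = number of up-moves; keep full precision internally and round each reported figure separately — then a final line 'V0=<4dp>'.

(0,0): Delta=0.7608 Bond=-77.0368
(1,0): Delta=-0.0805 Bond=39.9724
(1,1): Delta=1.0000 Bond=-140.9911
V0=62.1953

No-arbitrage ⇒ martingale measure with p* = (R−d)/(u−d) = 0.6977.
Terminal values V(2,·): V(2,0)=34.8608, V(2,1)=29.6650, V(2,2)=128.0275
Node (1,0) S=150.0600: V=(p*·29.6650+(1−p*)·34.8608)/1.12=27.8891; Δ=(29.6650−34.8608)/(187.5750−123.0492)=-0.0805; B=V−Δ·S=39.9724
Node (1,1) S=228.7500: V=(p*·128.0275+(1−p*)·29.6650)/1.12=87.7589; Δ=(128.0275−29.6650)/(285.9375−187.5750)=1.0000; B=V−Δ·S=-140.9911
Node (0,0) S=183.0000: V=(p*·87.7589+(1−p*)·27.8891)/1.12=62.1953; Δ=(87.7589−27.8891)/(228.7500−150.0600)=0.7608; B=V−Δ·S=-77.0368
Self-financing check: at every node Δ·S+B equals the discounted successor values.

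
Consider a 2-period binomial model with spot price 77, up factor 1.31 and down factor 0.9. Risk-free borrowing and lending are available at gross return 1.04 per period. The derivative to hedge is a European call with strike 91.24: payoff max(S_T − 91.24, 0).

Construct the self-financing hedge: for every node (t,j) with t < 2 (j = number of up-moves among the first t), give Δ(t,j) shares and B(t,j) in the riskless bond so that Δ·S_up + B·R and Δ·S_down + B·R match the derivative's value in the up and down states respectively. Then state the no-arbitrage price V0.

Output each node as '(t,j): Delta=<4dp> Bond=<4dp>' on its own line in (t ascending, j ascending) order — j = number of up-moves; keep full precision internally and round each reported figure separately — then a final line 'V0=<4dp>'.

(0,0): Delta=0.4254 Bond=-28.3437
(1,0): Delta=0.0000 Bond=0.0000
(1,1): Delta=0.9889 Bond=-86.3268
V0=4.4090

No-arbitrage ⇒ martingale measure with p* = (R−d)/(u−d) = 0.3415.
At expiry t=2: V(2,0)=0.0000, V(2,1)=0.0000, V(2,2)=40.8997
  t=1,j=0: stock 69.3000 → up 90.7830 (V=0.0000), down 62.3700 (V=0.0000). Price 0.0000; hedge Δ=0.0000, bond B=0.0000.
  t=1,j=1: stock 100.8700 → up 132.1397 (V=40.8997), down 90.7830 (V=0.0000). Price 13.4286; hedge Δ=0.9889, bond B=-86.3268.
  t=0,j=0: stock 77.0000 → up 100.8700 (V=13.4286), down 69.3000 (V=0.0000). Price 4.4090; hedge Δ=0.4254, bond B=-28.3437.
Check: Δ(0,0)·S0 + B(0,0) = 4.4090 = V0.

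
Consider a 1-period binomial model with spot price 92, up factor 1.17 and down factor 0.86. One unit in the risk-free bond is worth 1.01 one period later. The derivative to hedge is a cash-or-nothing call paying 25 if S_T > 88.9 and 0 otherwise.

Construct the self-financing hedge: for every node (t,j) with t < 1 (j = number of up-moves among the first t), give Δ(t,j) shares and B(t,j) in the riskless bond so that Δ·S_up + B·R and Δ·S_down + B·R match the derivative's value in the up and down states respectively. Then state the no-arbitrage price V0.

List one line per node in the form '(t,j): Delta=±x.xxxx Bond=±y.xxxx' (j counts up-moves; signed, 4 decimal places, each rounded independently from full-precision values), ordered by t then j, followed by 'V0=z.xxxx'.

Since d<R<u, set p* = (R−d)/(u−d) = 0.4839; price each node as the discounted p*-expectation of its children.
Terminal payoffs: V(1,0)=0.0000, V(1,1)=25.0000
  t=0,j=0: stock 92.0000 → up 107.6400 (V=25.0000), down 79.1200 (V=0.0000). Price 11.9770; hedge Δ=0.8766, bond B=-68.6682.
Root portfolio cost Δ·92+B reproduces V0=11.9770.

(0,0): Delta=0.8766 Bond=-68.6682
V0=11.9770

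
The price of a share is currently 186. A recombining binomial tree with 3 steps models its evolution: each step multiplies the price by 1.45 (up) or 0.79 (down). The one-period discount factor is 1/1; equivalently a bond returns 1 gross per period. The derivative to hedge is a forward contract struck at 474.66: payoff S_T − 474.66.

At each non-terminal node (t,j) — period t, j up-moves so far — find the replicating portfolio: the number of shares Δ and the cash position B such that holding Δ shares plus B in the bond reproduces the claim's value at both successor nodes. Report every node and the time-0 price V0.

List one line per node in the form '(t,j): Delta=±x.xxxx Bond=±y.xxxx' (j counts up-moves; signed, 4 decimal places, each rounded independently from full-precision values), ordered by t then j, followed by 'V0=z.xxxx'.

The replicating-portfolio and risk-neutral prices coincide; use p* = (1−0.79)/(1.45−0.79) = 0.3182 for the latter.
Terminal payoffs: V(3,0)=-382.9547, V(3,1)=-306.3402, V(3,2)=-165.7187, V(3,3)=92.3843
Node (2,0) S=116.0826: V=(p*·-306.3402+(1−p*)·-382.9547)/1=-358.5774; Δ=(-306.3402−-382.9547)/(168.3198−91.7053)=1.0000; B=V−Δ·S=-474.6600
Node (2,1) S=213.0630: V=(p*·-165.7187+(1−p*)·-306.3402)/1=-261.5970; Δ=(-165.7187−-306.3402)/(308.9413−168.3198)=1.0000; B=V−Δ·S=-474.6600
Node (2,2) S=391.0650: V=(p*·92.3843+(1−p*)·-165.7187)/1=-83.5950; Δ=(92.3843−-165.7187)/(567.0443−308.9413)=1.0000; B=V−Δ·S=-474.6600
Node (1,0) S=146.9400: V=(p*·-261.5970+(1−p*)·-358.5774)/1=-327.7200; Δ=(-261.5970−-358.5774)/(213.0630−116.0826)=1.0000; B=V−Δ·S=-474.6600
Node (1,1) S=269.7000: V=(p*·-83.5950+(1−p*)·-261.5970)/1=-204.9600; Δ=(-83.5950−-261.5970)/(391.0650−213.0630)=1.0000; B=V−Δ·S=-474.6600
Node (0,0) S=186.0000: V=(p*·-204.9600+(1−p*)·-327.7200)/1=-288.6600; Δ=(-204.9600−-327.7200)/(269.7000−146.9400)=1.0000; B=V−Δ·S=-474.6600
The time-0 hedge costs -288.6600, which is the no-arbitrage price.

(0,0): Delta=1.0000 Bond=-474.6600
(1,0): Delta=1.0000 Bond=-474.6600
(1,1): Delta=1.0000 Bond=-474.6600
(2,0): Delta=1.0000 Bond=-474.6600
(2,1): Delta=1.0000 Bond=-474.6600
(2,2): Delta=1.0000 Bond=-474.6600
V0=-288.6600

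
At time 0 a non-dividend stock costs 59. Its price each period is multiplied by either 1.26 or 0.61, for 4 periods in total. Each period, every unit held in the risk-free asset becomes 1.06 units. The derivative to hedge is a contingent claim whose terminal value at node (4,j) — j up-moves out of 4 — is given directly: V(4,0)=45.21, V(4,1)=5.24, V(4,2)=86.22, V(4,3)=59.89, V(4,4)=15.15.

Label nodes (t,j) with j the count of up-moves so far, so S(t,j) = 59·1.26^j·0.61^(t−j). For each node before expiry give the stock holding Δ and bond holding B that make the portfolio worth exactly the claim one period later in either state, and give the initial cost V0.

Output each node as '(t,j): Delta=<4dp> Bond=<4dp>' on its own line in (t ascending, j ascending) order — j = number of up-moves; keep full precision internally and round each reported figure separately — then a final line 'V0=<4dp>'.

Since d<R<u, set p* = (R−d)/(u−d) = 0.6923; price each node as the discounted p*-expectation of its children.
Terminal values V(4,·): V(4,0)=45.2100, V(4,1)=5.2400, V(4,2)=86.2200, V(4,3)=59.8900, V(4,4)=15.1500
  t=3,j=0: stock 13.3919 → up 16.8738 (V=5.2400), down 8.1690 (V=45.2100). Price 16.5457; hedge Δ=-4.5918, bond B=78.0380.
  t=3,j=1: stock 27.6619 → up 34.8540 (V=86.2200), down 16.8738 (V=5.2400). Price 57.8331; hedge Δ=4.5038, bond B=-66.7515.
  t=3,j=2: stock 57.1377 → up 71.9935 (V=59.8900), down 34.8540 (V=86.2200). Price 64.1430; hedge Δ=-0.7089, bond B=104.6507.
  t=3,j=3: stock 118.0222 → up 148.7080 (V=15.1500), down 71.9935 (V=59.8900). Price 27.2794; hedge Δ=-0.5832, bond B=96.1102.
  t=2,j=0: stock 21.9539 → up 27.6619 (V=57.8331), down 13.3919 (V=16.5457). Price 42.5748; hedge Δ=2.8933, bond B=-20.9442.
  t=2,j=1: stock 45.3474 → up 57.1377 (V=64.1430), down 27.6619 (V=57.8331). Price 58.6806; hedge Δ=0.2141, bond B=48.9731.
  t=2,j=2: stock 93.6684 → up 118.0222 (V=27.2794), down 57.1377 (V=64.1430). Price 36.4359; hedge Δ=-0.6055, bond B=93.1491.
  t=1,j=0: stock 35.9900 → up 45.3474 (V=58.6806), down 21.9539 (V=42.5748). Price 50.6839; hedge Δ=0.6885, bond B=25.9058.
  t=1,j=1: stock 74.3400 → up 93.6684 (V=36.4359), down 45.3474 (V=58.6806). Price 40.8306; hedge Δ=-0.4604, bond B=75.0533.
  t=0,j=0: stock 59.0000 → up 74.3400 (V=40.8306), down 35.9900 (V=50.6839). Price 41.3796; hedge Δ=-0.2569, bond B=56.5386.
Root portfolio cost Δ·59+B reproduces V0=41.3796.

(0,0): Delta=-0.2569 Bond=56.5386
(1,0): Delta=0.6885 Bond=25.9058
(1,1): Delta=-0.4604 Bond=75.0533
(2,0): Delta=2.8933 Bond=-20.9442
(2,1): Delta=0.2141 Bond=48.9731
(2,2): Delta=-0.6055 Bond=93.1491
(3,0): Delta=-4.5918 Bond=78.0380
(3,1): Delta=4.5038 Bond=-66.7515
(3,2): Delta=-0.7089 Bond=104.6507
(3,3): Delta=-0.5832 Bond=96.1102
V0=41.3796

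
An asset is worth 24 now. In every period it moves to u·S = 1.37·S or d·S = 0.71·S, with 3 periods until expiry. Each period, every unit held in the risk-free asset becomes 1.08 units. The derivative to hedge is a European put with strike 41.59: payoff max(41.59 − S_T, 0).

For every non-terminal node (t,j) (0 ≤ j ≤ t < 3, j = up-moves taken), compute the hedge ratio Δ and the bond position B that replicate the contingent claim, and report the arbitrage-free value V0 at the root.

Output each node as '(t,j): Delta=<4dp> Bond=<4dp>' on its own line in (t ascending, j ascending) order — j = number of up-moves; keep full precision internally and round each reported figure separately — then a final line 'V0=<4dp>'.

(0,0): Delta=-0.6577 Bond=27.6149
(1,0): Delta=-1.0000 Bond=35.6567
(1,1): Delta=-0.5187 Bond=25.2526
(2,0): Delta=-1.0000 Bond=38.5093
(2,1): Delta=-1.0000 Bond=38.5093
(2,2): Delta=-0.3232 Bond=18.4658
V0=11.8299

The replicating-portfolio and risk-neutral prices coincide; use p* = (1.08−0.71)/(1.37−0.71) = 0.5606 for the latter.
Payoff layer (t=3): V(3,0)=33.0001, V(3,1)=25.0152, V(3,2)=9.6076, V(3,3)=0.0000
(2,0): S=12.0984. Δ = (V_up−V_dn)/(S_up−S_dn) = (25.0152−33.0001)/(16.5748−8.5899) = -1.0000. V = [p*·25.0152 + (1−p*)·33.0001]/1.08 = 26.4109. B = V − Δ·S = 38.5093.
(2,1): S=23.3448. Δ = (V_up−V_dn)/(S_up−S_dn) = (9.6076−25.0152)/(31.9824−16.5748) = -1.0000. V = [p*·9.6076 + (1−p*)·25.0152]/1.08 = 15.1645. B = V − Δ·S = 38.5093.
(2,2): S=45.0456. Δ = (V_up−V_dn)/(S_up−S_dn) = (0.0000−9.6076)/(61.7125−31.9824) = -0.3232. V = [p*·0.0000 + (1−p*)·9.6076]/1.08 = 3.9088. B = V − Δ·S = 18.4658.
(1,0): S=17.0400. Δ = (V_up−V_dn)/(S_up−S_dn) = (15.1645−26.4109)/(23.3448−12.0984) = -1.0000. V = [p*·15.1645 + (1−p*)·26.4109]/1.08 = 18.6167. B = V − Δ·S = 35.6567.
(1,1): S=32.8800. Δ = (V_up−V_dn)/(S_up−S_dn) = (3.9088−15.1645)/(45.0456−23.3448) = -0.5187. V = [p*·3.9088 + (1−p*)·15.1645]/1.08 = 8.1986. B = V − Δ·S = 25.2526.
(0,0): S=24.0000. Δ = (V_up−V_dn)/(S_up−S_dn) = (8.1986−18.6167)/(32.8800−17.0400) = -0.6577. V = [p*·8.1986 + (1−p*)·18.6167]/1.08 = 11.8299. B = V − Δ·S = 27.6149.
Each (Δ,B) replicates both successor values, so the strategy is self-financing and V0 is arbitrage-free.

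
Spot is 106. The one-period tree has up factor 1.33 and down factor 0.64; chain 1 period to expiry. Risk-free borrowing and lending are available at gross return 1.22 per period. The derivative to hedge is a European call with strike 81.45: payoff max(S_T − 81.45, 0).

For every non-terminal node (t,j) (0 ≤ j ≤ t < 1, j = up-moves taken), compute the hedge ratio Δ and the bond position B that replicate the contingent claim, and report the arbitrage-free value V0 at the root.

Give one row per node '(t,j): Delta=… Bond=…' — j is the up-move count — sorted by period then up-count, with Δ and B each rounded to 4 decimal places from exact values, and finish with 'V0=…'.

(0,0): Delta=0.8139 Bond=-45.2592
V0=41.0162

Under the risk-neutral measure, an up-move has probability p* = (R−d)/(u−d) = 0.8406 and values discount at R = 1.22.
At expiry t=1: V(1,0)=0.0000, V(1,1)=59.5300
Node (0,0) S=106.0000: V=(p*·59.5300+(1−p*)·0.0000)/1.22=41.0162; Δ=(59.5300−0.0000)/(140.9800−67.8400)=0.8139; B=V−Δ·S=-45.2592
Root portfolio cost Δ·106+B reproduces V0=41.0162.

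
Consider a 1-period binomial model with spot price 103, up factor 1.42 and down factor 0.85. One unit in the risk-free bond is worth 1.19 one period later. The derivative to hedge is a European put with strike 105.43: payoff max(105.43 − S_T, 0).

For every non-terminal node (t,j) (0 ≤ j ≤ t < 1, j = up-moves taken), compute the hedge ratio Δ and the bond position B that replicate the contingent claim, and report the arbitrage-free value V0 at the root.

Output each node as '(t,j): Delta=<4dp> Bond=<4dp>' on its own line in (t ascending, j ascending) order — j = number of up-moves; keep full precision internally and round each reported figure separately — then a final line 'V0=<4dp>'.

Risk-neutral probability p* = (R−d)/(u−d) = (1.19−0.85)/(1.42−0.85) = 0.5965.
Payoff layer (t=1): V(1,0)=17.8800, V(1,1)=0.0000
(0,0): S=103.0000. Δ = (V_up−V_dn)/(S_up−S_dn) = (0.0000−17.8800)/(146.2600−87.5500) = -0.3045. V = [p*·0.0000 + (1−p*)·17.8800]/1.19 = 6.0628. B = V − Δ·S = 37.4312.
Self-financing check: at every node Δ·S+B equals the discounted successor values.

(0,0): Delta=-0.3045 Bond=37.4312
V0=6.0628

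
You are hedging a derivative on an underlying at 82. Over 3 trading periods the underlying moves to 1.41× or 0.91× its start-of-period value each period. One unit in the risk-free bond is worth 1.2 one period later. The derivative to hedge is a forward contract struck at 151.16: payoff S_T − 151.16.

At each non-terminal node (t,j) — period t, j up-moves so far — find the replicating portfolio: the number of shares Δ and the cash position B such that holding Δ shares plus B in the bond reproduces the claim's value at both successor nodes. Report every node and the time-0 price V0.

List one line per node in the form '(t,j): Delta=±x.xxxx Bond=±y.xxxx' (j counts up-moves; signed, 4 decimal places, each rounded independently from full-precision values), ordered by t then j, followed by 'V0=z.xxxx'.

Under the risk-neutral measure, an up-move has probability p* = (R−d)/(u−d) = 0.5800 and values discount at R = 1.2.
At expiry t=3: V(3,0)=-89.3672, V(3,1)=-55.4151, V(3,2)=-2.8080, V(3,3)=78.7041
(2,0): S=67.9042. Δ = (V_up−V_dn)/(S_up−S_dn) = (-55.4151−-89.3672)/(95.7449−61.7928) = 1.0000. V = [p*·-55.4151 + (1−p*)·-89.3672]/1.2 = -58.0625. B = V − Δ·S = -125.9667.
(2,1): S=105.2142. Δ = (V_up−V_dn)/(S_up−S_dn) = (-2.8080−-55.4151)/(148.3520−95.7449) = 1.0000. V = [p*·-2.8080 + (1−p*)·-55.4151]/1.2 = -20.7525. B = V − Δ·S = -125.9667.
(2,2): S=163.0242. Δ = (V_up−V_dn)/(S_up−S_dn) = (78.7041−-2.8080)/(229.8641−148.3520) = 1.0000. V = [p*·78.7041 + (1−p*)·-2.8080]/1.2 = 37.0575. B = V − Δ·S = -125.9667.
(1,0): S=74.6200. Δ = (V_up−V_dn)/(S_up−S_dn) = (-20.7525−-58.0625)/(105.2142−67.9042) = 1.0000. V = [p*·-20.7525 + (1−p*)·-58.0625]/1.2 = -30.3522. B = V − Δ·S = -104.9722.
(1,1): S=115.6200. Δ = (V_up−V_dn)/(S_up−S_dn) = (37.0575−-20.7525)/(163.0242−105.2142) = 1.0000. V = [p*·37.0575 + (1−p*)·-20.7525]/1.2 = 10.6478. B = V − Δ·S = -104.9722.
(0,0): S=82.0000. Δ = (V_up−V_dn)/(S_up−S_dn) = (10.6478−-30.3522)/(115.6200−74.6200) = 1.0000. V = [p*·10.6478 + (1−p*)·-30.3522]/1.2 = -5.4769. B = V − Δ·S = -87.4769.
Each (Δ,B) replicates both successor values, so the strategy is self-financing and V0 is arbitrage-free.

(0,0): Delta=1.0000 Bond=-87.4769
(1,0): Delta=1.0000 Bond=-104.9722
(1,1): Delta=1.0000 Bond=-104.9722
(2,0): Delta=1.0000 Bond=-125.9667
(2,1): Delta=1.0000 Bond=-125.9667
(2,2): Delta=1.0000 Bond=-125.9667
V0=-5.4769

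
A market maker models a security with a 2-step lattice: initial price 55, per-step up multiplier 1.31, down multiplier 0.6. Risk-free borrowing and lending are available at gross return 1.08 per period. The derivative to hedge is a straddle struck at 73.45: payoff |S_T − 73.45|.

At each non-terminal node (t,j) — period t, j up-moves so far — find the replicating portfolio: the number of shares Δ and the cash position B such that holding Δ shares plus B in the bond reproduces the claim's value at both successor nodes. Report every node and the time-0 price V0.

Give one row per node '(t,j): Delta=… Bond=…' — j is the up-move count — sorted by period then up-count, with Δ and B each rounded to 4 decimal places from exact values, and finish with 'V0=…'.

(0,0): Delta=-0.3288 Bond=42.4627
(1,0): Delta=-1.0000 Bond=68.0093
(1,1): Delta=-0.1815 Bond=35.2463
V0=24.3786

Under the risk-neutral measure, an up-move has probability p* = (R−d)/(u−d) = 0.6761 and values discount at R = 1.08.
Payoff layer (t=2): V(2,0)=53.6500, V(2,1)=30.2200, V(2,2)=20.9355
(1,0): S=33.0000. Δ = (V_up−V_dn)/(S_up−S_dn) = (30.2200−53.6500)/(43.2300−19.8000) = -1.0000. V = [p*·30.2200 + (1−p*)·53.6500]/1.08 = 35.0093. B = V − Δ·S = 68.0093.
(1,1): S=72.0500. Δ = (V_up−V_dn)/(S_up−S_dn) = (20.9355−30.2200)/(94.3855−43.2300) = -0.1815. V = [p*·20.9355 + (1−p*)·30.2200]/1.08 = 22.1696. B = V − Δ·S = 35.2463.
(0,0): S=55.0000. Δ = (V_up−V_dn)/(S_up−S_dn) = (22.1696−35.0093)/(72.0500−33.0000) = -0.3288. V = [p*·22.1696 + (1−p*)·35.0093]/1.08 = 24.3786. B = V − Δ·S = 42.4627.
Each (Δ,B) replicates both successor values, so the strategy is self-financing and V0 is arbitrage-free.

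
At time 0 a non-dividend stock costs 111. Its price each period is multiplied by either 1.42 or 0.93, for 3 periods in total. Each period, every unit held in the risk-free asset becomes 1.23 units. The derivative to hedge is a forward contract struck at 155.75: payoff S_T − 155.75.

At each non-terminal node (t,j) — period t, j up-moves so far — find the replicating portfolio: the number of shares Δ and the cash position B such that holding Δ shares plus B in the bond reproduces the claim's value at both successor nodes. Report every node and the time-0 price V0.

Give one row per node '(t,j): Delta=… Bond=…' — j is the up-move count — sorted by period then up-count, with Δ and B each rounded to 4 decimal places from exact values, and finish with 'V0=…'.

Since d<R<u, set p* = (R−d)/(u−d) = 0.6122; price each node as the discounted p*-expectation of its children.
At expiry t=3: V(3,0)=-66.4664, V(3,1)=-19.4245, V(3,2)=52.4030, V(3,3)=162.0750
Node (2,0) S=96.0039: V=(p*·-19.4245+(1−p*)·-66.4664)/1.23=-30.6221; Δ=(-19.4245−-66.4664)/(136.3255−89.2836)=1.0000; B=V−Δ·S=-126.6260
Node (2,1) S=146.5866: V=(p*·52.4030+(1−p*)·-19.4245)/1.23=19.9606; Δ=(52.4030−-19.4245)/(208.1530−136.3255)=1.0000; B=V−Δ·S=-126.6260
Node (2,2) S=223.8204: V=(p*·162.0750+(1−p*)·52.4030)/1.23=97.1944; Δ=(162.0750−52.4030)/(317.8250−208.1530)=1.0000; B=V−Δ·S=-126.6260
Node (1,0) S=103.2300: V=(p*·19.9606+(1−p*)·-30.6221)/1.23=0.2820; Δ=(19.9606−-30.6221)/(146.5866−96.0039)=1.0000; B=V−Δ·S=-102.9480
Node (1,1) S=157.6200: V=(p*·97.1944+(1−p*)·19.9606)/1.23=54.6720; Δ=(97.1944−19.9606)/(223.8204−146.5866)=1.0000; B=V−Δ·S=-102.9480
Node (0,0) S=111.0000: V=(p*·54.6720+(1−p*)·0.2820)/1.23=27.3025; Δ=(54.6720−0.2820)/(157.6200−103.2300)=1.0000; B=V−Δ·S=-83.6975
Self-financing check: at every node Δ·S+B equals the discounted successor values.

(0,0): Delta=1.0000 Bond=-83.6975
(1,0): Delta=1.0000 Bond=-102.9480
(1,1): Delta=1.0000 Bond=-102.9480
(2,0): Delta=1.0000 Bond=-126.6260
(2,1): Delta=1.0000 Bond=-126.6260
(2,2): Delta=1.0000 Bond=-126.6260
V0=27.3025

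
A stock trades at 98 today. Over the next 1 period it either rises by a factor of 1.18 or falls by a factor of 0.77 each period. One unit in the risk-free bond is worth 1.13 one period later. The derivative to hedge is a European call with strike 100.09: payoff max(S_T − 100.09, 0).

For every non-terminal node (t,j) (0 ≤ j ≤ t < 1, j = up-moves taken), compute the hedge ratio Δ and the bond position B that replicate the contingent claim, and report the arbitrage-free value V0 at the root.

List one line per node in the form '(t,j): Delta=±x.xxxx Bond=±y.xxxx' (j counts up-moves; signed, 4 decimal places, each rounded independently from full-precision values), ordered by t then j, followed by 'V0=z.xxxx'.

The replicating-portfolio and risk-neutral prices coincide; use p* = (1.13−0.77)/(1.18−0.77) = 0.8780 for the latter.
Terminal payoffs: V(1,0)=0.0000, V(1,1)=15.5500
(0,0): S=98.0000. Δ = (V_up−V_dn)/(S_up−S_dn) = (15.5500−0.0000)/(115.6400−75.4600) = 0.3870. V = [p*·15.5500 + (1−p*)·0.0000]/1.13 = 12.0829. B = V − Δ·S = -25.8439.
Root portfolio cost Δ·98+B reproduces V0=12.0829.

(0,0): Delta=0.3870 Bond=-25.8439
V0=12.0829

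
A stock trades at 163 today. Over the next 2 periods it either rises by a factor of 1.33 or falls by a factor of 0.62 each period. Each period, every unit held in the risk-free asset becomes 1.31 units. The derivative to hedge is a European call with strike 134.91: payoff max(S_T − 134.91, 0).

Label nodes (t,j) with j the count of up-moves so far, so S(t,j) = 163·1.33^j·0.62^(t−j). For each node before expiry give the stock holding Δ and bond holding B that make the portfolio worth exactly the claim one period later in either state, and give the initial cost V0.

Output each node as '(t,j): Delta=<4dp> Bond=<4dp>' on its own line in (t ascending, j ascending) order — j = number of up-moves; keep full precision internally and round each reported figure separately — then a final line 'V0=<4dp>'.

(0,0): Delta=0.9835 Bond=-75.8692
(1,0): Delta=0.0000 Bond=0.0000
(1,1): Delta=0.9968 Bond=-102.2695
V0=84.4351

Risk-neutral probability p* = (R−d)/(u−d) = (1.31−0.62)/(1.33−0.62) = 0.9718.
Terminal values V(2,·): V(2,0)=0.0000, V(2,1)=0.0000, V(2,2)=153.4207
Node (1,0) S=101.0600: V=(p*·0.0000+(1−p*)·0.0000)/1.31=0.0000; Δ=(0.0000−0.0000)/(134.4098−62.6572)=0.0000; B=V−Δ·S=0.0000
Node (1,1) S=216.7900: V=(p*·153.4207+(1−p*)·0.0000)/1.31=113.8160; Δ=(153.4207−0.0000)/(288.3307−134.4098)=0.9968; B=V−Δ·S=-102.2695
Node (0,0) S=163.0000: V=(p*·113.8160+(1−p*)·0.0000)/1.31=84.4351; Δ=(113.8160−0.0000)/(216.7900−101.0600)=0.9835; B=V−Δ·S=-75.8692
The time-0 hedge costs 84.4351, which is the no-arbitrage price.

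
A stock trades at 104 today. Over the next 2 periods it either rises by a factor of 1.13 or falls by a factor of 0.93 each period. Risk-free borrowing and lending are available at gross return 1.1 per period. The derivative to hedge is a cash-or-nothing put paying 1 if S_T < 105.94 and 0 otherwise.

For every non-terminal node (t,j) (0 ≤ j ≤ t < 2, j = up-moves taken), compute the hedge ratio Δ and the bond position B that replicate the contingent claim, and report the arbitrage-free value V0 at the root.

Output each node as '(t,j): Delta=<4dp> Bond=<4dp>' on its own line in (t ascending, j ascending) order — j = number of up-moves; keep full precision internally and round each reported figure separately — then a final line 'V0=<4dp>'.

Risk-neutral probability p* = (R−d)/(u−d) = (1.1−0.93)/(1.13−0.93) = 0.8500.
At expiry t=2: V(2,0)=1.0000, V(2,1)=0.0000, V(2,2)=0.0000
Node (1,0) S=96.7200: V=(p*·0.0000+(1−p*)·1.0000)/1.1=0.1364; Δ=(0.0000−1.0000)/(109.2936−89.9496)=-0.0517; B=V−Δ·S=5.1364
Node (1,1) S=117.5200: V=(p*·0.0000+(1−p*)·0.0000)/1.1=0.0000; Δ=(0.0000−0.0000)/(132.7976−109.2936)=0.0000; B=V−Δ·S=0.0000
Node (0,0) S=104.0000: V=(p*·0.0000+(1−p*)·0.1364)/1.1=0.0186; Δ=(0.0000−0.1364)/(117.5200−96.7200)=-0.0066; B=V−Δ·S=0.7004
The time-0 hedge costs 0.0186, which is the no-arbitrage price.

(0,0): Delta=-0.0066 Bond=0.7004
(1,0): Delta=-0.0517 Bond=5.1364
(1,1): Delta=0.0000 Bond=0.0000
V0=0.0186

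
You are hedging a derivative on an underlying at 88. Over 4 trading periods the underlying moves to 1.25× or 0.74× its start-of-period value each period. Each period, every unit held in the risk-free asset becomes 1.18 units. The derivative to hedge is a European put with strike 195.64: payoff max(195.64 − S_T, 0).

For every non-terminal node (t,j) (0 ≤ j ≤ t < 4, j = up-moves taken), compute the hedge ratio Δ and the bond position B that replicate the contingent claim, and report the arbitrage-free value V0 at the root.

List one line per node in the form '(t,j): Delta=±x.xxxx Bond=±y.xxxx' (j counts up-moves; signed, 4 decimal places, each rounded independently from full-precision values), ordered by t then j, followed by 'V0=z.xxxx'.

No-arbitrage ⇒ martingale measure with p* = (R−d)/(u−d) = 0.8627.
At expiry t=4: V(4,0)=169.2518, V(4,1)=151.0654, V(4,2)=120.3450, V(4,3)=68.4525, V(4,4)=0.0000
(3,0): S=35.6597. Δ = (V_up−V_dn)/(S_up−S_dn) = (151.0654−169.2518)/(44.5746−26.3882) = -1.0000. V = [p*·151.0654 + (1−p*)·169.2518]/1.18 = 130.1369. B = V − Δ·S = 165.7966.
(3,1): S=60.2360. Δ = (V_up−V_dn)/(S_up−S_dn) = (120.3450−151.0654)/(75.2950−44.5746) = -1.0000. V = [p*·120.3450 + (1−p*)·151.0654]/1.18 = 105.5606. B = V − Δ·S = 165.7966.
(3,2): S=101.7500. Δ = (V_up−V_dn)/(S_up−S_dn) = (68.4525−120.3450)/(127.1875−75.2950) = -1.0000. V = [p*·68.4525 + (1−p*)·120.3450]/1.18 = 64.0466. B = V − Δ·S = 165.7966.
(3,3): S=171.8750. Δ = (V_up−V_dn)/(S_up−S_dn) = (0.0000−68.4525)/(214.8438−127.1875) = -0.7809. V = [p*·0.0000 + (1−p*)·68.4525]/1.18 = 7.9622. B = V − Δ·S = 142.1828.
(2,0): S=48.1888. Δ = (V_up−V_dn)/(S_up−S_dn) = (105.5606−130.1369)/(60.2360−35.6597) = -1.0000. V = [p*·105.5606 + (1−p*)·130.1369]/1.18 = 92.3168. B = V − Δ·S = 140.5056.
(2,1): S=81.4000. Δ = (V_up−V_dn)/(S_up−S_dn) = (64.0466−105.5606)/(101.7500−60.2360) = -1.0000. V = [p*·64.0466 + (1−p*)·105.5606]/1.18 = 59.1056. B = V − Δ·S = 140.5056.
(2,2): S=137.5000. Δ = (V_up−V_dn)/(S_up−S_dn) = (7.9622−64.0466)/(171.8750−101.7500) = -0.7998. V = [p*·7.9622 + (1−p*)·64.0466]/1.18 = 13.2713. B = V − Δ·S = 123.2406.
(1,0): S=65.1200. Δ = (V_up−V_dn)/(S_up−S_dn) = (59.1056−92.3168)/(81.4000−48.1888) = -1.0000. V = [p*·59.1056 + (1−p*)·92.3168]/1.18 = 53.9525. B = V − Δ·S = 119.0725.
(1,1): S=110.0000. Δ = (V_up−V_dn)/(S_up−S_dn) = (13.2713−59.1056)/(137.5000−81.4000) = -0.8170. V = [p*·13.2713 + (1−p*)·59.1056]/1.18 = 16.5782. B = V − Δ·S = 106.4494.
(0,0): S=88.0000. Δ = (V_up−V_dn)/(S_up−S_dn) = (16.5782−53.9525)/(110.0000−65.1200) = -0.8328. V = [p*·16.5782 + (1−p*)·53.9525]/1.18 = 18.3966. B = V − Δ·S = 91.6797.
Self-financing check: at every node Δ·S+B equals the discounted successor values.

(0,0): Delta=-0.8328 Bond=91.6797
(1,0): Delta=-1.0000 Bond=119.0725
(1,1): Delta=-0.8170 Bond=106.4494
(2,0): Delta=-1.0000 Bond=140.5056
(2,1): Delta=-1.0000 Bond=140.5056
(2,2): Delta=-0.7998 Bond=123.2406
(3,0): Delta=-1.0000 Bond=165.7966
(3,1): Delta=-1.0000 Bond=165.7966
(3,2): Delta=-1.0000 Bond=165.7966
(3,3): Delta=-0.7809 Bond=142.1828
V0=18.3966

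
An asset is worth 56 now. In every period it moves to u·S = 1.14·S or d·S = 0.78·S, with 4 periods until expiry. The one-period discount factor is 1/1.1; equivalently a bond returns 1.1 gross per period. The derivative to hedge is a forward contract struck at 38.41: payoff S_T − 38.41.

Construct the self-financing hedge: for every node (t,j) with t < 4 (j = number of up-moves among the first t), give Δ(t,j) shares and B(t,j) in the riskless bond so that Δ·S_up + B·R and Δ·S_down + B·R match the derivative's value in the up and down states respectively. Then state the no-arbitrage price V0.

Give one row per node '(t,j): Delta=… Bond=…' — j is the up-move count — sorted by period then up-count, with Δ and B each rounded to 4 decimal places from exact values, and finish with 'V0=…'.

(0,0): Delta=1.0000 Bond=-26.2345
(1,0): Delta=1.0000 Bond=-28.8580
(1,1): Delta=1.0000 Bond=-28.8580
(2,0): Delta=1.0000 Bond=-31.7438
(2,1): Delta=1.0000 Bond=-31.7438
(2,2): Delta=1.0000 Bond=-31.7438
(3,0): Delta=1.0000 Bond=-34.9182
(3,1): Delta=1.0000 Bond=-34.9182
(3,2): Delta=1.0000 Bond=-34.9182
(3,3): Delta=1.0000 Bond=-34.9182
V0=29.7655

Under the risk-neutral measure, an up-move has probability p* = (R−d)/(u−d) = 0.8889 and values discount at R = 1.1.
Terminal values V(4,·): V(4,0)=-17.6816, V(4,1)=-8.1146, V(4,2)=5.8679, V(4,3)=26.3038, V(4,4)=56.1718
Node (3,0) S=26.5749: V=(p*·-8.1146+(1−p*)·-17.6816)/1.1=-8.3433; Δ=(-8.1146−-17.6816)/(30.2954−20.7284)=1.0000; B=V−Δ·S=-34.9182
Node (3,1) S=38.8403: V=(p*·5.8679+(1−p*)·-8.1146)/1.1=3.9221; Δ=(5.8679−-8.1146)/(44.2779−30.2954)=1.0000; B=V−Δ·S=-34.9182
Node (3,2) S=56.7665: V=(p*·26.3038+(1−p*)·5.8679)/1.1=21.8483; Δ=(26.3038−5.8679)/(64.7138−44.2779)=1.0000; B=V−Δ·S=-34.9182
Node (3,3) S=82.9665: V=(p*·56.1718+(1−p*)·26.3038)/1.1=48.0483; Δ=(56.1718−26.3038)/(94.5818−64.7138)=1.0000; B=V−Δ·S=-34.9182
Node (2,0) S=34.0704: V=(p*·3.9221+(1−p*)·-8.3433)/1.1=2.3266; Δ=(3.9221−-8.3433)/(38.8403−26.5749)=1.0000; B=V−Δ·S=-31.7438
Node (2,1) S=49.7952: V=(p*·21.8483+(1−p*)·3.9221)/1.1=18.0514; Δ=(21.8483−3.9221)/(56.7665−38.8403)=1.0000; B=V−Δ·S=-31.7438
Node (2,2) S=72.7776: V=(p*·48.0483+(1−p*)·21.8483)/1.1=41.0338; Δ=(48.0483−21.8483)/(82.9665−56.7665)=1.0000; B=V−Δ·S=-31.7438
Node (1,0) S=43.6800: V=(p*·18.0514+(1−p*)·2.3266)/1.1=14.8220; Δ=(18.0514−2.3266)/(49.7952−34.0704)=1.0000; B=V−Δ·S=-28.8580
Node (1,1) S=63.8400: V=(p*·41.0338+(1−p*)·18.0514)/1.1=34.9820; Δ=(41.0338−18.0514)/(72.7776−49.7952)=1.0000; B=V−Δ·S=-28.8580
Node (0,0) S=56.0000: V=(p*·34.9820+(1−p*)·14.8220)/1.1=29.7655; Δ=(34.9820−14.8220)/(63.8400−43.6800)=1.0000; B=V−Δ·S=-26.2345
Check: Δ(0,0)·S0 + B(0,0) = 29.7655 = V0.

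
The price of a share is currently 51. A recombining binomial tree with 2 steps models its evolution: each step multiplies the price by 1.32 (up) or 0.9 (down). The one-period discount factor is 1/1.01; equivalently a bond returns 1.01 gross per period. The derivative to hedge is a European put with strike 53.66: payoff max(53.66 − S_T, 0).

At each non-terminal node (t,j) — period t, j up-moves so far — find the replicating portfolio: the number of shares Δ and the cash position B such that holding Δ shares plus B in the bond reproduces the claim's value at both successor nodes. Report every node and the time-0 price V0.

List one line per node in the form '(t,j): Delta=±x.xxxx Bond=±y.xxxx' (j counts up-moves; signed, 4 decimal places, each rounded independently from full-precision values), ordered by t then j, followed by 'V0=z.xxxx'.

No-arbitrage ⇒ martingale measure with p* = (R−d)/(u−d) = 0.2619.
Payoff layer (t=2): V(2,0)=12.3500, V(2,1)=0.0000, V(2,2)=0.0000
(1,0): S=45.9000. Δ = (V_up−V_dn)/(S_up−S_dn) = (0.0000−12.3500)/(60.5880−41.3100) = -0.6406. V = [p*·0.0000 + (1−p*)·12.3500]/1.01 = 9.0252. B = V − Δ·S = 38.4300.
(1,1): S=67.3200. Δ = (V_up−V_dn)/(S_up−S_dn) = (0.0000−0.0000)/(88.8624−60.5880) = 0.0000. V = [p*·0.0000 + (1−p*)·0.0000]/1.01 = 0.0000. B = V − Δ·S = 0.0000.
(0,0): S=51.0000. Δ = (V_up−V_dn)/(S_up−S_dn) = (0.0000−9.0252)/(67.3200−45.9000) = -0.4213. V = [p*·0.0000 + (1−p*)·9.0252]/1.01 = 6.5955. B = V − Δ·S = 28.0841.
The time-0 hedge costs 6.5955, which is the no-arbitrage price.

(0,0): Delta=-0.4213 Bond=28.0841
(1,0): Delta=-0.6406 Bond=38.4300
(1,1): Delta=0.0000 Bond=0.0000
V0=6.5955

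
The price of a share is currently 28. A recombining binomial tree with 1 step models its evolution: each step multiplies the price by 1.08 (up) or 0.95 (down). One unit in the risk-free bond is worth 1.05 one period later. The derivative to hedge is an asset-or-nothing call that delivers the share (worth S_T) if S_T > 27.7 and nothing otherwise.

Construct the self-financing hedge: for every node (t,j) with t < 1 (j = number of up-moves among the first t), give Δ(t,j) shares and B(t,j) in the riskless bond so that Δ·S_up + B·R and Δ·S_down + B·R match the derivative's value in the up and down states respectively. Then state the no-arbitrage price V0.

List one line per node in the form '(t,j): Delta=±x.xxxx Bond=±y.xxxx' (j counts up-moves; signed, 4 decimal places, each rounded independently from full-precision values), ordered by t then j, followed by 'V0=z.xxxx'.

(0,0): Delta=8.3077 Bond=-210.4615
V0=22.1538

No-arbitrage ⇒ martingale measure with p* = (R−d)/(u−d) = 0.7692.
Terminal payoffs: V(1,0)=0.0000, V(1,1)=30.2400
  t=0,j=0: stock 28.0000 → up 30.2400 (V=30.2400), down 26.6000 (V=0.0000). Price 22.1538; hedge Δ=8.3077, bond B=-210.4615.
Check: Δ(0,0)·S0 + B(0,0) = 22.1538 = V0.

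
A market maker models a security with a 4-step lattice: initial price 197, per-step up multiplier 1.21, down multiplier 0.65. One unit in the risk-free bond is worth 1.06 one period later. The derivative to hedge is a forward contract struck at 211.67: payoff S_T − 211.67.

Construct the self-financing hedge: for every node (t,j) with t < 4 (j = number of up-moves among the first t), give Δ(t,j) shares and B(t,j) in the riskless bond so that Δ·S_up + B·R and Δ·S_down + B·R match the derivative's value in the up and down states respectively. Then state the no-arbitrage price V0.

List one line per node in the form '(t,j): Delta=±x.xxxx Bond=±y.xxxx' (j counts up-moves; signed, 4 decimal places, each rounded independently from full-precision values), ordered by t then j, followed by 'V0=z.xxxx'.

No-arbitrage ⇒ martingale measure with p* = (R−d)/(u−d) = 0.7321.
Terminal values V(4,·): V(4,0)=-176.5043, V(4,1)=-146.2076, V(4,2)=-89.8093, V(4,3)=15.1784, V(4,4)=210.6170
  t=3,j=0: stock 54.1011 → up 65.4624 (V=-146.2076), down 35.1657 (V=-176.5043). Price -145.5876; hedge Δ=1.0000, bond B=-199.6887.
  t=3,j=1: stock 100.7113 → up 121.8607 (V=-89.8093), down 65.4624 (V=-146.2076). Price -98.9774; hedge Δ=1.0000, bond B=-199.6887.
  t=3,j=2: stock 187.4780 → up 226.8484 (V=15.1784), down 121.8607 (V=-89.8093). Price -12.2107; hedge Δ=1.0000, bond B=-199.6887.
  t=3,j=3: stock 348.9975 → up 422.2870 (V=210.6170), down 226.8484 (V=15.1784). Price 149.3088; hedge Δ=1.0000, bond B=-199.6887.
  t=2,j=0: stock 83.2325 → up 100.7113 (V=-98.9774), down 54.1011 (V=-145.5876). Price -105.1530; hedge Δ=1.0000, bond B=-188.3855.
  t=2,j=1: stock 154.9405 → up 187.4780 (V=-12.2107), down 100.7113 (V=-98.9774). Price -33.4450; hedge Δ=1.0000, bond B=-188.3855.
  t=2,j=2: stock 288.4277 → up 348.9975 (V=149.3088), down 187.4780 (V=-12.2107). Price 100.0422; hedge Δ=1.0000, bond B=-188.3855.
  t=1,j=0: stock 128.0500 → up 154.9405 (V=-33.4450), down 83.2325 (V=-105.1530). Price -49.6722; hedge Δ=1.0000, bond B=-177.7222.
  t=1,j=1: stock 238.3700 → up 288.4277 (V=100.0422), down 154.9405 (V=-33.4450). Price 60.6478; hedge Δ=1.0000, bond B=-177.7222.
  t=0,j=0: stock 197.0000 → up 238.3700 (V=60.6478), down 128.0500 (V=-49.6722). Price 29.3375; hedge Δ=1.0000, bond B=-167.6625.
Each (Δ,B) replicates both successor values, so the strategy is self-financing and V0 is arbitrage-free.

(0,0): Delta=1.0000 Bond=-167.6625
(1,0): Delta=1.0000 Bond=-177.7222
(1,1): Delta=1.0000 Bond=-177.7222
(2,0): Delta=1.0000 Bond=-188.3855
(2,1): Delta=1.0000 Bond=-188.3855
(2,2): Delta=1.0000 Bond=-188.3855
(3,0): Delta=1.0000 Bond=-199.6887
(3,1): Delta=1.0000 Bond=-199.6887
(3,2): Delta=1.0000 Bond=-199.6887
(3,3): Delta=1.0000 Bond=-199.6887
V0=29.3375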